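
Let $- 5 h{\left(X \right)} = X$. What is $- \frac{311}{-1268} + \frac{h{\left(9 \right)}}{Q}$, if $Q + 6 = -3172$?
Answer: $\frac{2476601}{10074260} \approx 0.24583$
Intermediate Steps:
$Q = -3178$ ($Q = -6 - 3172 = -3178$)
$h{\left(X \right)} = - \frac{X}{5}$
$- \frac{311}{-1268} + \frac{h{\left(9 \right)}}{Q} = - \frac{311}{-1268} + \frac{\left(- \frac{1}{5}\right) 9}{-3178} = \left(-311\right) \left(- \frac{1}{1268}\right) - - \frac{9}{15890} = \frac{311}{1268} + \frac{9}{15890} = \frac{2476601}{10074260}$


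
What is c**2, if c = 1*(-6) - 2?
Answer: 64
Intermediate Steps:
c = -8 (c = -6 - 2 = -8)
c**2 = (-8)**2 = 64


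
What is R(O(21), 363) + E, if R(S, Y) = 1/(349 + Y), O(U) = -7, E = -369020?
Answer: -262742239/712 ≈ -3.6902e+5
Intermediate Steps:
R(O(21), 363) + E = 1/(349 + 363) - 369020 = 1/712 - 369020 = -262742239/712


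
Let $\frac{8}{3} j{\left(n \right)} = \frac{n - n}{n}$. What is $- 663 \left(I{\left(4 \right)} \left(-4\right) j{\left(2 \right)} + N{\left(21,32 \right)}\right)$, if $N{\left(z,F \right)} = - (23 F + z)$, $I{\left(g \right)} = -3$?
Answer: $501891$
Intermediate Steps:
$j{\left(n \right)} = 0$ ($j{\left(n \right)} = \frac{3 \frac{n - n}{n}}{8} = \frac{3 \frac{0}{n}}{8} = \frac{3}{8} \cdot 0 = 0$)
$N{\left(z,F \right)} = - z - 23 F$ ($N{\left(z,F \right)} = - (z + 23 F) = - z - 23 F$)
$- 663 \left(I{\left(4 \right)} \left(-4\right) j{\left(2 \right)} + N{\left(21,32 \right)}\right) = - 663 \left(\left(-3\right) \left(-4\right) 0 - 757\right) = - 663 \left(12 \cdot 0 - 757\right) = - 663 \left(0 - 757\right) = \left(-663\right) \left(-757\right) = 501891$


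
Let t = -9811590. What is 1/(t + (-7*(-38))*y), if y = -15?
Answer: -1/9815580 ≈ -1.0188e-7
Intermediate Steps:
1/(t + (-7*(-38))*y) = 1/(-9811590 - 7*(-38)*(-15)) = 1/(-9811590 + 266*(-15)) = 1/(-9811590 - 3990) = 1/(-9815580) = -1/9815580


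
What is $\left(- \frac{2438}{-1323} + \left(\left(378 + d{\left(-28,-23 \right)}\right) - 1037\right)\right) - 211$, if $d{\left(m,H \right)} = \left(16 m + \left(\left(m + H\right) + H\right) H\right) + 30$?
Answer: $\frac{550160}{1323} \approx 415.84$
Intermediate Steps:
$d{\left(m,H \right)} = 30 + 16 m + H \left(m + 2 H\right)$ ($d{\left(m,H \right)} = \left(16 m + \left(\left(H + m\right) + H\right) H\right) + 30 = \left(16 m + \left(m + 2 H\right) H\right) + 30 = \left(16 m + H \left(m + 2 H\right)\right) + 30 = 30 + 16 m + H \left(m + 2 H\right)$)
$\left(- \frac{2438}{-1323} + \left(\left(378 + d{\left(-28,-23 \right)}\right) - 1037\right)\right) - 211 = \left(- \frac{2438}{-1323} + \left(\left(378 + \left(30 + 2 \left(-23\right)^{2} + 16 \left(-28\right) - -644\right)\right) - 1037\right)\right) - 211 = \left(\left(-2438\right) \left(- \frac{1}{1323}\right) + \left(\left(378 + \left(30 + 2 \cdot 529 - 448 + 644\right)\right) - 1037\right)\right) - 211 = \left(\frac{2438}{1323} + \left(\left(378 + \left(30 + 1058 - 448 + 644\right)\right) - 1037\right)\right) - 211 = \left(\frac{2438}{1323} + \left(\left(378 + 1284\right) - 1037\right)\right) - 211 = \left(\frac{2438}{1323} + \left(1662 - 1037\right)\right) - 211 = \left(\frac{2438}{1323} + 625\right) - 211 = \frac{829313}{1323} - 211 = \frac{550160}{1323}$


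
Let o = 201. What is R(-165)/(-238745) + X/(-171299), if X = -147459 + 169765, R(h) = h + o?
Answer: -5331612734/40896779755 ≈ -0.13037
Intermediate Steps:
R(h) = 201 + h (R(h) = h + 201 = 201 + h)
X = 22306
R(-165)/(-238745) + X/(-171299) = (201 - 165)/(-238745) + 22306/(-171299) = 36*(-1/238745) + 22306*(-1/171299) = -36/238745 - 22306/171299 = -5331612734/40896779755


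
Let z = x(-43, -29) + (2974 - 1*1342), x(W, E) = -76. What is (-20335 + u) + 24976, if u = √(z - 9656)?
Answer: 4641 + 90*I ≈ 4641.0 + 90.0*I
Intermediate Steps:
z = 1556 (z = -76 + (2974 - 1*1342) = -76 + (2974 - 1342) = -76 + 1632 = 1556)
u = 90*I (u = √(1556 - 9656) = √(-8100) = 90*I ≈ 90.0*I)
(-20335 + u) + 24976 = (-20335 + 90*I) + 24976 = 4641 + 90*I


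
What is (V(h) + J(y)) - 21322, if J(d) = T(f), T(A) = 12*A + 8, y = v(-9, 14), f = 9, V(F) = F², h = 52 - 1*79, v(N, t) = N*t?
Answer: -20477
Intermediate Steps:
h = -27 (h = 52 - 79 = -27)
y = -126 (y = -9*14 = -126)
T(A) = 8 + 12*A
J(d) = 116 (J(d) = 8 + 12*9 = 8 + 108 = 116)
(V(h) + J(y)) - 21322 = ((-27)² + 116) - 21322 = (729 + 116) - 21322 = 845 - 21322 = -20477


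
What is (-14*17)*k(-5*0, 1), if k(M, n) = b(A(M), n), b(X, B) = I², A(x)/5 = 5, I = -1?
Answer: -238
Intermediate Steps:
A(x) = 25 (A(x) = 5*5 = 25)
b(X, B) = 1 (b(X, B) = (-1)² = 1)
k(M, n) = 1
(-14*17)*k(-5*0, 1) = -14*17*1 = -238*1 = -238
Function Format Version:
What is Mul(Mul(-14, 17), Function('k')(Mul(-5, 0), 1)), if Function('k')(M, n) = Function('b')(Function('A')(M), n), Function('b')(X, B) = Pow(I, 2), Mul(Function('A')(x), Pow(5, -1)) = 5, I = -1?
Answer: -238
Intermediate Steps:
Function('A')(x) = 25 (Function('A')(x) = Mul(5, 5) = 25)
Function('b')(X, B) = 1 (Function('b')(X, B) = Pow(-1, 2) = 1)
Function('k')(M, n) = 1
Mul(Mul(-14, 17), Function('k')(Mul(-5, 0), 1)) = Mul(Mul(-14, 17), 1) = Mul(-238, 1) = -238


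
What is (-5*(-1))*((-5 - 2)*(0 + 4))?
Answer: -140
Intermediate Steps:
(-5*(-1))*((-5 - 2)*(0 + 4)) = 5*(-7*4) = 5*(-28) = -140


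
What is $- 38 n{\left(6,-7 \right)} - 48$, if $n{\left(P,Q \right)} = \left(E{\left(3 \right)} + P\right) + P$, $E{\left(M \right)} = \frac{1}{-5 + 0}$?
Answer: $- \frac{2482}{5} \approx -496.4$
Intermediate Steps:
$E{\left(M \right)} = - \frac{1}{5}$ ($E{\left(M \right)} = \frac{1}{-5} = - \frac{1}{5}$)
$n{\left(P,Q \right)} = - \frac{1}{5} + 2 P$ ($n{\left(P,Q \right)} = \left(- \frac{1}{5} + P\right) + P = - \frac{1}{5} + 2 P$)
$- 38 n{\left(6,-7 \right)} - 48 = - 38 \left(- \frac{1}{5} + 2 \cdot 6\right) - 48 = - 38 \left(- \frac{1}{5} + 12\right) - 48 = \left(-38\right) \frac{59}{5} - 48 = - \frac{2242}{5} - 48 = - \frac{2482}{5}$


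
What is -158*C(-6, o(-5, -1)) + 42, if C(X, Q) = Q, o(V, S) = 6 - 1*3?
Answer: -432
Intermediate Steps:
o(V, S) = 3 (o(V, S) = 6 - 3 = 3)
-158*C(-6, o(-5, -1)) + 42 = -158*3 + 42 = -474 + 42 = -432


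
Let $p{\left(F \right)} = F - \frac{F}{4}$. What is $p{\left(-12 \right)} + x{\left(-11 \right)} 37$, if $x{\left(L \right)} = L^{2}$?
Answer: $4468$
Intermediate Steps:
$p{\left(F \right)} = \frac{3 F}{4}$ ($p{\left(F \right)} = F - F \frac{1}{4} = F - \frac{F}{4} = \frac{3 F}{4}$)
$p{\left(-12 \right)} + x{\left(-11 \right)} 37 = \frac{3}{4} \left(-12\right) + \left(-11\right)^{2} \cdot 37 = -9 + 121 \cdot 37 = -9 + 4477 = 4468$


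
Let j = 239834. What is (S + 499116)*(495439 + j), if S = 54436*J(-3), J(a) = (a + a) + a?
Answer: 6758629416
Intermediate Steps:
J(a) = 3*a (J(a) = 2*a + a = 3*a)
S = -489924 (S = 54436*(3*(-3)) = 54436*(-9) = -489924)
(S + 499116)*(495439 + j) = (-489924 + 499116)*(495439 + 239834) = 9192*735273 = 6758629416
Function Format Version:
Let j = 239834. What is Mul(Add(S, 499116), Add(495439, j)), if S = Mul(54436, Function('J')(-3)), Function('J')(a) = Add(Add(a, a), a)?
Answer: 6758629416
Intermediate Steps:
Function('J')(a) = Mul(3, a) (Function('J')(a) = Add(Mul(2, a), a) = Mul(3, a))
S = -489924 (S = Mul(54436, Mul(3, -3)) = Mul(54436, -9) = -489924)
Mul(Add(S, 499116), Add(495439, j)) = Mul(Add(-489924, 499116), Add(495439, 239834)) = Mul(9192, 735273) = 6758629416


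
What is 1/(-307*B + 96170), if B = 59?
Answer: 1/78057 ≈ 1.2811e-5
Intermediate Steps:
1/(-307*B + 96170) = 1/(-307*59 + 96170) = 1/(-18113 + 96170) = 1/78057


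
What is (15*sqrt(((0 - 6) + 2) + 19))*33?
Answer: 495*sqrt(15) ≈ 1917.1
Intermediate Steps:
(15*sqrt(((0 - 6) + 2) + 19))*33 = (15*sqrt((-6 + 2) + 19))*33 = (15*sqrt(-4 + 19))*33 = (15*sqrt(15))*33 = 495*sqrt(15)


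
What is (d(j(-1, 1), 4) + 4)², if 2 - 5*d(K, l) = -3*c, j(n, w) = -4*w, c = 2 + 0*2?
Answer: 784/25 ≈ 31.360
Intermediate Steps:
c = 2 (c = 2 + 0 = 2)
d(K, l) = 8/5 (d(K, l) = ⅖ - (-3)*2/5 = ⅖ - ⅕*(-6) = ⅖ + 6/5 = 8/5)
(d(j(-1, 1), 4) + 4)² = (8/5 + 4)² = (28/5)² = 784/25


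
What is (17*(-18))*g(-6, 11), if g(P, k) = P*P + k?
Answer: -14382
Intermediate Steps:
g(P, k) = k + P**2 (g(P, k) = P**2 + k = k + P**2)
(17*(-18))*g(-6, 11) = (17*(-18))*(11 + (-6)**2) = -306*(11 + 36) = -306*47 = -14382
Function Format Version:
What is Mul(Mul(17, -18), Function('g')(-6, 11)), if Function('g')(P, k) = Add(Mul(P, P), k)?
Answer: -14382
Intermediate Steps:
Function('g')(P, k) = Add(k, Pow(P, 2)) (Function('g')(P, k) = Add(Pow(P, 2), k) = Add(k, Pow(P, 2)))
Mul(Mul(17, -18), Function('g')(-6, 11)) = Mul(Mul(17, -18), Add(11, Pow(-6, 2))) = Mul(-306, Add(11, 36)) = Mul(-306, 47) = -14382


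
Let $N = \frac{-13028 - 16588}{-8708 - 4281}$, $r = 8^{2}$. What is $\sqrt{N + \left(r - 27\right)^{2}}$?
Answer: $\frac{\sqrt{231354313873}}{12989} \approx 37.031$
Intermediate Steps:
$r = 64$
$N = \frac{29616}{12989}$ ($N = \frac{-13028 - 16588}{-12989} = \left(-29616\right) \left(- \frac{1}{12989}\right) = \frac{29616}{12989} \approx 2.2801$)
$\sqrt{N + \left(r - 27\right)^{2}} = \sqrt{\frac{29616}{12989} + \left(64 - 27\right)^{2}} = \sqrt{\frac{29616}{12989} + 37^{2}} = \sqrt{\frac{29616}{12989} + 1369} = \sqrt{\frac{17811557}{12989}} = \frac{\sqrt{231354313873}}{12989}$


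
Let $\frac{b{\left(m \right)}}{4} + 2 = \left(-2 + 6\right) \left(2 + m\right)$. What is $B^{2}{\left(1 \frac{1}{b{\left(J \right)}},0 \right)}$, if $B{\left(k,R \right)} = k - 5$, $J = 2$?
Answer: $\frac{77841}{3136} \approx 24.822$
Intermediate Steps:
$b{\left(m \right)} = 24 + 16 m$ ($b{\left(m \right)} = -8 + 4 \left(-2 + 6\right) \left(2 + m\right) = -8 + 4 \cdot 4 \left(2 + m\right) = -8 + 4 \left(8 + 4 m\right) = -8 + \left(32 + 16 m\right) = 24 + 16 m$)
$B{\left(k,R \right)} = -5 + k$
$B^{2}{\left(1 \frac{1}{b{\left(J \right)}},0 \right)} = \left(-5 + 1 \frac{1}{24 + 16 \cdot 2}\right)^{2} = \left(-5 + 1 \frac{1}{24 + 32}\right)^{2} = \left(-5 + 1 \cdot \frac{1}{56}\right)^{2} = \left(-5 + \frac{1}{56}\right)^{2} = \left(- \frac{279}{56}\right)^{2} = \frac{77841}{3136}$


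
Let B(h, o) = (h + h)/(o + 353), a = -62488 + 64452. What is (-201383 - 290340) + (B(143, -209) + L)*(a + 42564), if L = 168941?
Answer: 67699814063/9 ≈ 7.5222e+9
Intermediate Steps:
a = 1964
B(h, o) = 2*h/(353 + o) (B(h, o) = (2*h)/(353 + o) = 2*h/(353 + o))
(-201383 - 290340) + (B(143, -209) + L)*(a + 42564) = (-201383 - 290340) + (2*143/(353 - 209) + 168941)*(1964 + 42564) = -491723 + (2*143/144 + 168941)*44528 = -491723 + (2*143*(1/144) + 168941)*44528 = -491723 + (143/72 + 168941)*44528 = -491723 + (12163895/72)*44528 = -491723 + 67704239570/9 = 67699814063/9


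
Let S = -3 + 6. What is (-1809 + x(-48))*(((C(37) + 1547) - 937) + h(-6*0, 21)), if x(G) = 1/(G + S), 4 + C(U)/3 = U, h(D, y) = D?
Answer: -57716854/45 ≈ -1.2826e+6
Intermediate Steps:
S = 3
C(U) = -12 + 3*U
x(G) = 1/(3 + G) (x(G) = 1/(G + 3) = 1/(3 + G))
(-1809 + x(-48))*(((C(37) + 1547) - 937) + h(-6*0, 21)) = (-1809 + 1/(3 - 48))*((((-12 + 3*37) + 1547) - 937) - 6*0) = (-1809 + 1/(-45))*((((-12 + 111) + 1547) - 937) + 0) = (-1809 - 1/45)*(((99 + 1547) - 937) + 0) = -81406*((1646 - 937) + 0)/45 = -81406*(709 + 0)/45 = -81406/45*709 = -57716854/45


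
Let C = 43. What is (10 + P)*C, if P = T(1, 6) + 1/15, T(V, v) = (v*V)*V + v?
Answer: 14233/15 ≈ 948.87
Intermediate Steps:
T(V, v) = v + v*V² (T(V, v) = (V*v)*V + v = v*V² + v = v + v*V²)
P = 181/15 (P = 6*(1 + 1²) + 1/15 = 6*(1 + 1) + 1/15 = 6*2 + 1/15 = 12 + 1/15 = 181/15 ≈ 12.067)
(10 + P)*C = (10 + 181/15)*43 = (331/15)*43 = 14233/15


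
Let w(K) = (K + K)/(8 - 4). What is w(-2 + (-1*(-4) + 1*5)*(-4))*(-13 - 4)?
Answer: 323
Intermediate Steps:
w(K) = K/2 (w(K) = (2*K)/4 = (2*K)*(¼) = K/2)
w(-2 + (-1*(-4) + 1*5)*(-4))*(-13 - 4) = ((-2 + (-1*(-4) + 1*5)*(-4))/2)*(-13 - 4) = ((-2 + (4 + 5)*(-4))/2)*(-17) = ((-2 + 9*(-4))/2)*(-17) = ((-2 - 36)/2)*(-17) = ((½)*(-38))*(-17) = -19*(-17) = 323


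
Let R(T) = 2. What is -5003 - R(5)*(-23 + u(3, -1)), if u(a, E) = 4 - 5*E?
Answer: -4975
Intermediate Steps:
-5003 - R(5)*(-23 + u(3, -1)) = -5003 - 2*(-23 + (4 - 5*(-1))) = -5003 - 2*(-23 + (4 + 5)) = -5003 - 2*(-23 + 9) = -5003 - 2*(-14) = -5003 - 1*(-28) = -5003 + 28 = -4975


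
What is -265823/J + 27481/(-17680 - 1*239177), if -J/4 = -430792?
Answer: -115632878119/442607762976 ≈ -0.26125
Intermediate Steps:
J = 1723168 (J = -4*(-430792) = 1723168)
-265823/J + 27481/(-17680 - 1*239177) = -265823/1723168 + 27481/(-17680 - 1*239177) = -265823*1/1723168 + 27481/(-17680 - 239177) = -265823/1723168 + 27481/(-256857) = -265823/1723168 + 27481*(-1/256857) = -265823/1723168 - 27481/256857 = -115632878119/442607762976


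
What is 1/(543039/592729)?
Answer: 592729/543039 ≈ 1.0915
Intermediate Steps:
1/(543039/592729) = 592729/543039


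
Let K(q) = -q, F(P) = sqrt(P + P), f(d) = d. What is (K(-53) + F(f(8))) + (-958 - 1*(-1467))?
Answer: 566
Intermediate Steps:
F(P) = sqrt(2)*sqrt(P) (F(P) = sqrt(2*P) = sqrt(2)*sqrt(P))
(K(-53) + F(f(8))) + (-958 - 1*(-1467)) = (-1*(-53) + sqrt(2)*sqrt(8)) + (-958 - 1*(-1467)) = (53 + sqrt(2)*(2*sqrt(2))) + (-958 + 1467) = (53 + 4) + 509 = 57 + 509 = 566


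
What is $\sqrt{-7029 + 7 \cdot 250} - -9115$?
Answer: $9115 + i \sqrt{5279} \approx 9115.0 + 72.657 i$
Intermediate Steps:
$\sqrt{-7029 + 7 \cdot 250} - -9115 = \sqrt{-7029 + 1750} + 9115 = \sqrt{-5279} + 9115 = i \sqrt{5279} + 9115 = 9115 + i \sqrt{5279}$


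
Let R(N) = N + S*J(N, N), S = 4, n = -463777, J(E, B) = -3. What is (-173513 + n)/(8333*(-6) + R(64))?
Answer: 318645/24973 ≈ 12.760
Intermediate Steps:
R(N) = -12 + N (R(N) = N + 4*(-3) = N - 12 = -12 + N)
(-173513 + n)/(8333*(-6) + R(64)) = (-173513 - 463777)/(8333*(-6) + (-12 + 64)) = -637290/(-49998 + 52) = -637290/(-49946) = -637290*(-1/49946) = 318645/24973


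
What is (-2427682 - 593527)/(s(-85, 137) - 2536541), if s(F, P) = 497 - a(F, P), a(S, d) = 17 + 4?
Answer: 3021209/2536065 ≈ 1.1913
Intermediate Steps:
a(S, d) = 21
s(F, P) = 476 (s(F, P) = 497 - 1*21 = 497 - 21 = 476)
(-2427682 - 593527)/(s(-85, 137) - 2536541) = (-2427682 - 593527)/(476 - 2536541) = -3021209/(-2536065) = -3021209*(-1/2536065) = 3021209/2536065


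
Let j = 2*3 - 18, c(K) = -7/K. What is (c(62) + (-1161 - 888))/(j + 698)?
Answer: -127045/42532 ≈ -2.9870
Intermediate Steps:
j = -12 (j = 6 - 18 = -12)
(c(62) + (-1161 - 888))/(j + 698) = (-7/62 + (-1161 - 888))/(-12 + 698) = (-7*1/62 - 2049)/686 = (-7/62 - 2049)*(1/686) = -127045/62*1/686 = -127045/42532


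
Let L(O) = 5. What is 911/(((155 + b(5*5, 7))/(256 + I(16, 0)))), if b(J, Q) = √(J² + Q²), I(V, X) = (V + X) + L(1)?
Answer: 39113785/23351 - 252347*√674/23351 ≈ 1394.5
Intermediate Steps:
I(V, X) = 5 + V + X (I(V, X) = (V + X) + 5 = 5 + V + X)
911/(((155 + b(5*5, 7))/(256 + I(16, 0)))) = 911/(((155 + √((5*5)² + 7²))/(256 + (5 + 16 + 0)))) = 911/(((155 + √(25² + 49))/(256 + 21))) = 911/(((155 + √(625 + 49))/277)) = 911/(((155 + √674)*(1/277))) = 911/(155/277 + √674/277)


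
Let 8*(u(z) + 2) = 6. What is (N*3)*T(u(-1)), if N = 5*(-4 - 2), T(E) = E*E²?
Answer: 5625/32 ≈ 175.78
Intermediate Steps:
u(z) = -5/4 (u(z) = -2 + (⅛)*6 = -2 + ¾ = -5/4)
T(E) = E³
N = -30 (N = 5*(-6) = -30)
(N*3)*T(u(-1)) = (-30*3)*(-5/4)³ = -90*(-125/64) = 5625/32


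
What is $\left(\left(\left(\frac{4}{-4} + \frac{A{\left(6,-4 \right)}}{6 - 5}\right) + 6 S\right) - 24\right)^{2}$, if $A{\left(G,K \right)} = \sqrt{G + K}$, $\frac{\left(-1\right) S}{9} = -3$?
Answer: $\left(137 + \sqrt{2}\right)^{2} \approx 19159.0$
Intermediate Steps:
$S = 27$ ($S = \left(-9\right) \left(-3\right) = 27$)
$\left(\left(\left(\frac{4}{-4} + \frac{A{\left(6,-4 \right)}}{6 - 5}\right) + 6 S\right) - 24\right)^{2} = \left(\left(\left(\frac{4}{-4} + \frac{\sqrt{6 - 4}}{6 - 5}\right) + 6 \cdot 27\right) - 24\right)^{2} = \left(\left(\left(4 \left(- \frac{1}{4}\right) + \frac{\sqrt{2}}{1}\right) + 162\right) - 24\right)^{2} = \left(\left(\left(-1 + \sqrt{2} \cdot 1\right) + 162\right) - 24\right)^{2} = \left(\left(\left(-1 + \sqrt{2}\right) + 162\right) - 24\right)^{2} = \left(\left(161 + \sqrt{2}\right) - 24\right)^{2} = \left(137 + \sqrt{2}\right)^{2}$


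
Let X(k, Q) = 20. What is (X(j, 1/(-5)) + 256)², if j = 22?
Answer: 76176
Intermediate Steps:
(X(j, 1/(-5)) + 256)² = (20 + 256)² = 276² = 76176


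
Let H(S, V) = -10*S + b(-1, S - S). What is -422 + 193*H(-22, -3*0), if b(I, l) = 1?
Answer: 42231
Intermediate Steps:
H(S, V) = 1 - 10*S (H(S, V) = -10*S + 1 = 1 - 10*S)
-422 + 193*H(-22, -3*0) = -422 + 193*(1 - 10*(-22)) = -422 + 193*(1 + 220) = -422 + 193*221 = -422 + 42653 = 42231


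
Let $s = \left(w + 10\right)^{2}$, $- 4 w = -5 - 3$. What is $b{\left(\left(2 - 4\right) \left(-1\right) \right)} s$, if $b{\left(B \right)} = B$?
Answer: $288$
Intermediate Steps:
$w = 2$ ($w = - \frac{-5 - 3}{4} = \left(- \frac{1}{4}\right) \left(-8\right) = 2$)
$s = 144$ ($s = \left(2 + 10\right)^{2} = 12^{2} = 144$)
$b{\left(\left(2 - 4\right) \left(-1\right) \right)} s = \left(2 - 4\right) \left(-1\right) 144 = \left(-2\right) \left(-1\right) 144 = 2 \cdot 144 = 288$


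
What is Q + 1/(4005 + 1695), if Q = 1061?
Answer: 6047701/5700 ≈ 1061.0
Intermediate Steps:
Q + 1/(4005 + 1695) = 1061 + 1/(4005 + 1695) = 1061 + 1/5700 = 6047701/5700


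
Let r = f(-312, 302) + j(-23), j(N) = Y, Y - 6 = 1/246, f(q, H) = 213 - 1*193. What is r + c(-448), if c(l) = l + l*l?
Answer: 49269373/246 ≈ 2.0028e+5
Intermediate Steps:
f(q, H) = 20 (f(q, H) = 213 - 193 = 20)
c(l) = l + l²
Y = 1477/246 (Y = 6 + 1/246 = 1477/246 ≈ 6.0041)
j(N) = 1477/246
r = 6397/246 (r = 20 + 1477/246 = 6397/246 ≈ 26.004)
r + c(-448) = 6397/246 - 448*(1 - 448) = 6397/246 - 448*(-447) = 6397/246 + 200256 = 49269373/246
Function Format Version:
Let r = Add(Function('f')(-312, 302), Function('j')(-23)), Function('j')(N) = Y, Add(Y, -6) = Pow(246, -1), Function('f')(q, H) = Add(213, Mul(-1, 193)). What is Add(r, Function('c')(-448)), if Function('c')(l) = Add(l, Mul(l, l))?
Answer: Rational(49269373, 246) ≈ 2.0028e+5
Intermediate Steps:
Function('f')(q, H) = 20 (Function('f')(q, H) = Add(213, -193) = 20)
Function('c')(l) = Add(l, Pow(l, 2))
Y = Rational(1477, 246) (Y = Add(6, Pow(246, -1)) = Add(6, Rational(1, 246)) = Rational(1477, 246) ≈ 6.0041)
Function('j')(N) = Rational(1477, 246)
r = Rational(6397, 246) (r = Add(20, Rational(1477, 246)) = Rational(6397, 246) ≈ 26.004)
Add(r, Function('c')(-448)) = Add(Rational(6397, 246), Mul(-448, Add(1, -448))) = Add(Rational(6397, 246), Mul(-448, -447)) = Add(Rational(6397, 246), 200256) = Rational(49269373, 246)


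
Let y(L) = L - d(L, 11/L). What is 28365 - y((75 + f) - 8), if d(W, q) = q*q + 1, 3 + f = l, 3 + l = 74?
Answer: 514510096/18225 ≈ 28231.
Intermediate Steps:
l = 71 (l = -3 + 74 = 71)
f = 68 (f = -3 + 71 = 68)
d(W, q) = 1 + q² (d(W, q) = q² + 1 = 1 + q²)
y(L) = -1 + L - 121/L² (y(L) = L - (1 + (11/L)²) = L - (1 + 121/L²) = L + (-1 - 121/L²) = -1 + L - 121/L²)
28365 - y((75 + f) - 8) = 28365 - (-1 + ((75 + 68) - 8) - 121/((75 + 68) - 8)²) = 28365 - (-1 + (143 - 8) - 121/(143 - 8)²) = 28365 - (-1 + 135 - 121/135²) = 28365 - (-1 + 135 - 121*1/18225) = 28365 - (-1 + 135 - 121/18225) = 28365 - 1*2442029/18225 = 28365 - 2442029/18225 = 514510096/18225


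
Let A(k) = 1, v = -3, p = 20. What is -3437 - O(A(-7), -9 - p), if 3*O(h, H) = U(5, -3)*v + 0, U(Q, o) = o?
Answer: -3440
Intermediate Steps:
O(h, H) = 3 (O(h, H) = (-3*(-3) + 0)/3 = (9 + 0)/3 = (⅓)*9 = 3)
-3437 - O(A(-7), -9 - p) = -3437 - 1*3 = -3437 - 3 = -3440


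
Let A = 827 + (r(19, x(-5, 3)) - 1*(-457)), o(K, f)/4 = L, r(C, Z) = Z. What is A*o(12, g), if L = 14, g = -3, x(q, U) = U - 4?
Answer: 71848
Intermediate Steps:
x(q, U) = -4 + U
o(K, f) = 56 (o(K, f) = 4*14 = 56)
A = 1283 (A = 827 + ((-4 + 3) - 1*(-457)) = 827 + (-1 + 457) = 827 + 456 = 1283)
A*o(12, g) = 1283*56 = 71848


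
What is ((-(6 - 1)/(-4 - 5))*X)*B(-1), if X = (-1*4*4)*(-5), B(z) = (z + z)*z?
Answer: 800/9 ≈ 88.889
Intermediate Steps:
B(z) = 2*z² (B(z) = (2*z)*z = 2*z²)
X = 80 (X = -4*4*(-5) = -16*(-5) = 80)
((-(6 - 1)/(-4 - 5))*X)*B(-1) = (-(6 - 1)/(-4 - 5)*80)*(2*(-1)²) = (-5/(-9)*80)*(2*1) = (-5*(-1)/9*80)*2 = (-1*(-5/9)*80)*2 = ((5/9)*80)*2 = (400/9)*2 = 800/9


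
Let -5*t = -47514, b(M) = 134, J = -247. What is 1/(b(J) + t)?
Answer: 5/48184 ≈ 0.00010377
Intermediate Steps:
t = 47514/5 (t = -⅕*(-47514) = 47514/5 ≈ 9502.8)
1/(b(J) + t) = 1/(134 + 47514/5) = 1/(48184/5) = 5/48184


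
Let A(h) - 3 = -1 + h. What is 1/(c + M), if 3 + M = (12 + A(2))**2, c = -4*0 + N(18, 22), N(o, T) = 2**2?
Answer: 1/257 ≈ 0.0038911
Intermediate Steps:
N(o, T) = 4
c = 4 (c = -4*0 + 4 = 0 + 4 = 4)
A(h) = 2 + h (A(h) = 3 + (-1 + h) = 2 + h)
M = 253 (M = -3 + (12 + (2 + 2))**2 = -3 + (12 + 4)**2 = -3 + 16**2 = -3 + 256 = 253)
1/(c + M) = 1/(4 + 253) = 1/257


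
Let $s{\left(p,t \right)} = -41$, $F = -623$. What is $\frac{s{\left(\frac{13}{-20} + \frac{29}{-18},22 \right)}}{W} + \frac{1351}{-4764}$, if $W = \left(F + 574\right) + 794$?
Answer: $- \frac{1201819}{3549180} \approx -0.33862$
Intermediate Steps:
$W = 745$ ($W = \left(-623 + 574\right) + 794 = -49 + 794 = 745$)
$\frac{s{\left(\frac{13}{-20} + \frac{29}{-18},22 \right)}}{W} + \frac{1351}{-4764} = - \frac{41}{745} + \frac{1351}{-4764} = \left(-41\right) \frac{1}{745} + 1351 \left(- \frac{1}{4764}\right) = - \frac{41}{745} - \frac{1351}{4764} = - \frac{1201819}{3549180}$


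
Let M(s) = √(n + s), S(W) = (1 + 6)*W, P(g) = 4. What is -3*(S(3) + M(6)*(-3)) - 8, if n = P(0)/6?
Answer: -71 + 6*√15 ≈ -47.762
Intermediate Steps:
n = ⅔ (n = 4/6 = 4*(⅙) = ⅔ ≈ 0.66667)
S(W) = 7*W
M(s) = √(⅔ + s)
-3*(S(3) + M(6)*(-3)) - 8 = -3*(7*3 + (√(6 + 9*6)/3)*(-3)) - 8 = -3*(21 + (√(6 + 54)/3)*(-3)) - 8 = -3*(21 + (√60/3)*(-3)) - 8 = -3*(21 + ((2*√15)/3)*(-3)) - 8 = -3*(21 + (2*√15/3)*(-3)) - 8 = -3*(21 - 2*√15) - 8 = (-63 + 6*√15) - 8 = -71 + 6*√15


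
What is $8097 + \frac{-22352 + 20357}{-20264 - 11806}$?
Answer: $\frac{17311519}{2138} \approx 8097.1$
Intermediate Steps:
$8097 + \frac{-22352 + 20357}{-20264 - 11806} = 8097 - \frac{1995}{-32070} = 8097 - - \frac{133}{2138} = 8097 + \frac{133}{2138} = \frac{17311519}{2138}$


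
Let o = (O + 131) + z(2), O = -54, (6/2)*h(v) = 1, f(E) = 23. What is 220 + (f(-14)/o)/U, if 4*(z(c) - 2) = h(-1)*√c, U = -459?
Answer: 219204508/996387 + 2*√2/2989161 ≈ 220.00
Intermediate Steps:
h(v) = ⅓ (h(v) = (⅓)*1 = ⅓)
z(c) = 2 + √c/12 (z(c) = 2 + (√c/3)/4 = 2 + √c/12)
o = 79 + √2/12 (o = (-54 + 131) + (2 + √2/12) = 77 + (2 + √2/12) = 79 + √2/12 ≈ 79.118)
220 + (f(-14)/o)/U = 220 + (23/(79 + √2/12))/(-459) = 220 + (23/(79 + √2/12))*(-1/459) = 220 - 23/(459*(79 + √2/12))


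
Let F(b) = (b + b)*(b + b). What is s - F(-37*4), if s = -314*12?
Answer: -91384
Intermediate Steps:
F(b) = 4*b**2 (F(b) = (2*b)*(2*b) = 4*b**2)
s = -3768
s - F(-37*4) = -3768 - 4*(-37*4)**2 = -3768 - 4*(-148)**2 = -3768 - 4*21904 = -3768 - 1*87616 = -3768 - 87616 = -91384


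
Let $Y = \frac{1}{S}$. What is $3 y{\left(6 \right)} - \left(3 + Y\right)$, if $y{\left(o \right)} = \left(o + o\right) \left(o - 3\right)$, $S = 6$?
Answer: $\frac{629}{6} \approx 104.83$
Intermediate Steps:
$Y = \frac{1}{6} \approx 0.16667$
$y{\left(o \right)} = 2 o \left(-3 + o\right)$
$3 y{\left(6 \right)} - \left(3 + Y\right) = 3 \cdot 2 \cdot 6 \left(-3 + 6\right) - \frac{19}{6} = 3 \cdot 2 \cdot 6 \cdot 3 - \frac{19}{6} = 3 \cdot 36 - \frac{19}{6} = 108 - \frac{19}{6} = \frac{629}{6}$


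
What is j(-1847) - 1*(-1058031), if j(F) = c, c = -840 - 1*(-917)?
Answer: 1058108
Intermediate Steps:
c = 77 (c = -840 + 917 = 77)
j(F) = 77
j(-1847) - 1*(-1058031) = 77 - 1*(-1058031) = 77 + 1058031 = 1058108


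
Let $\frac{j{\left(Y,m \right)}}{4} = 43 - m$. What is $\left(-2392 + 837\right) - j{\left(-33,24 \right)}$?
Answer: $-1631$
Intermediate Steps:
$j{\left(Y,m \right)} = 172 - 4 m$ ($j{\left(Y,m \right)} = 4 \left(43 - m\right) = 172 - 4 m$)
$\left(-2392 + 837\right) - j{\left(-33,24 \right)} = \left(-2392 + 837\right) - \left(172 - 96\right) = -1555 - \left(172 - 96\right) = -1555 - 76 = -1631$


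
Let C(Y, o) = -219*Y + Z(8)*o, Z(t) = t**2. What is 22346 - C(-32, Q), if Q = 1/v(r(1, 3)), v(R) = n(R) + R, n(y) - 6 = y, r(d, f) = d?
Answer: 15330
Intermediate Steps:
n(y) = 6 + y
v(R) = 6 + 2*R (v(R) = (6 + R) + R = 6 + 2*R)
Q = 1/8 (Q = 1/(6 + 2*1) = 1/(6 + 2) = 1/8 ≈ 0.12500)
C(Y, o) = -219*Y + 64*o (C(Y, o) = -219*Y + 8**2*o = -219*Y + 64*o)
22346 - C(-32, Q) = 22346 - (-219*(-32) + 64*(1/8)) = 22346 - (7008 + 8) = 22346 - 1*7016 = 22346 - 7016 = 15330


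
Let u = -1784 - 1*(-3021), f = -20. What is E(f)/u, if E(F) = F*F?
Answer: 400/1237 ≈ 0.32336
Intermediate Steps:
E(F) = F**2
u = 1237 (u = -1784 + 3021 = 1237)
E(f)/u = (-20)**2/1237 = 400*(1/1237) = 400/1237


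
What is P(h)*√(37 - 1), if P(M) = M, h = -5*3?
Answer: -90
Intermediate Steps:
h = -15
P(h)*√(37 - 1) = -15*√(37 - 1) = -15*√36 = -15*6 = -90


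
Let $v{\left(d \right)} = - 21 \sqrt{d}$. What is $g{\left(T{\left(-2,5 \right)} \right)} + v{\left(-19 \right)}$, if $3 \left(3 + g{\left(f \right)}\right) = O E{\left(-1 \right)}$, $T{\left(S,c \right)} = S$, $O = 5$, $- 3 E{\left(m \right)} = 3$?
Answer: $- \frac{14}{3} - 21 i \sqrt{19} \approx -4.6667 - 91.537 i$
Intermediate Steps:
$E{\left(m \right)} = -1$ ($E{\left(m \right)} = \left(- \frac{1}{3}\right) 3 = -1$)
$g{\left(f \right)} = - \frac{14}{3}$ ($g{\left(f \right)} = -3 + \frac{5 \left(-1\right)}{3} = -3 + \frac{1}{3} \left(-5\right) = -3 - \frac{5}{3} = - \frac{14}{3}$)
$g{\left(T{\left(-2,5 \right)} \right)} + v{\left(-19 \right)} = - \frac{14}{3} - 21 \sqrt{-19} = - \frac{14}{3} - 21 i \sqrt{19}$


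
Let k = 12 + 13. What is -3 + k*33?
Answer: 822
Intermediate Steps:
k = 25
-3 + k*33 = -3 + 25*33 = -3 + 825 = 822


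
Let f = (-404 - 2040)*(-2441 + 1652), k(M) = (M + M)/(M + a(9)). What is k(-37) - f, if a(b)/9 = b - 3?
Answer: -32781446/17 ≈ -1.9283e+6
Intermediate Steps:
a(b) = -27 + 9*b (a(b) = 9*(b - 3) = 9*(-3 + b) = -27 + 9*b)
k(M) = 2*M/(54 + M) (k(M) = (M + M)/(M + (-27 + 9*9)) = (2*M)/(M + (-27 + 81)) = (2*M)/(M + 54) = (2*M)/(54 + M) = 2*M/(54 + M))
f = 1928316 (f = -2444*(-789) = 1928316)
k(-37) - f = 2*(-37)/(54 - 37) - 1*1928316 = 2*(-37)/17 - 1928316 = 2*(-37)*(1/17) - 1928316 = -74/17 - 1928316 = -32781446/17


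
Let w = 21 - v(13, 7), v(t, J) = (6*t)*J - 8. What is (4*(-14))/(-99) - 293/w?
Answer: 479/423 ≈ 1.1324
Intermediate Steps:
v(t, J) = -8 + 6*J*t (v(t, J) = 6*J*t - 8 = -8 + 6*J*t)
w = -517 (w = 21 - (-8 + 6*7*13) = 21 - (-8 + 546) = 21 - 1*538 = 21 - 538 = -517)
(4*(-14))/(-99) - 293/w = (4*(-14))/(-99) - 293/(-517) = -56*(-1/99) - 293*(-1/517) = 56/99 + 293/517 = 479/423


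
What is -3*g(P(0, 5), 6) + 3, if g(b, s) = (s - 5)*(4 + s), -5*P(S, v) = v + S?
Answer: -27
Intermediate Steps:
P(S, v) = -S/5 - v/5 (P(S, v) = -(v + S)/5 = -(S + v)/5 = -S/5 - v/5)
g(b, s) = (-5 + s)*(4 + s)
-3*g(P(0, 5), 6) + 3 = -3*(-20 + 6² - 1*6) + 3 = -3*(-20 + 36 - 6) + 3 = -3*10 + 3 = -30 + 3 = -27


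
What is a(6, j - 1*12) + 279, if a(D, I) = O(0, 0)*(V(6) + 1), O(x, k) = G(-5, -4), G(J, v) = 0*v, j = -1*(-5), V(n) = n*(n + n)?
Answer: 279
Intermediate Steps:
V(n) = 2*n**2 (V(n) = n*(2*n) = 2*n**2)
j = 5
G(J, v) = 0
O(x, k) = 0
a(D, I) = 0 (a(D, I) = 0*(2*6**2 + 1) = 0*(2*36 + 1) = 0*(72 + 1) = 0*73 = 0)
a(6, j - 1*12) + 279 = 0 + 279 = 279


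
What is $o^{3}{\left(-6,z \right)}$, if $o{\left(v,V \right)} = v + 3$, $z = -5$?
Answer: $-27$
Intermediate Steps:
$o{\left(v,V \right)} = 3 + v$
$o^{3}{\left(-6,z \right)} = \left(3 - 6\right)^{3} = \left(-3\right)^{3} = -27$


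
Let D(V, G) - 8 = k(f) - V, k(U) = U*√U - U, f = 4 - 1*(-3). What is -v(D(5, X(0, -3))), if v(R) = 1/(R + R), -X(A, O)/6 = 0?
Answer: -2/327 - 7*√7/654 ≈ -0.034435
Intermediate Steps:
f = 7 (f = 4 + 3 = 7)
X(A, O) = 0 (X(A, O) = -6*0 = 0)
k(U) = U^(3/2) - U
D(V, G) = 1 - V + 7*√7 (D(V, G) = 8 + ((7^(3/2) - 1*7) - V) = 8 + ((7*√7 - 7) - V) = 8 + ((-7 + 7*√7) - V) = 8 + (-7 - V + 7*√7) = 1 - V + 7*√7)
v(R) = 1/(2*R)
-v(D(5, X(0, -3))) = -1/(2*(1 - 1*5 + 7*√7)) = -1/(2*(1 - 5 + 7*√7)) = -1/(2*(-4 + 7*√7))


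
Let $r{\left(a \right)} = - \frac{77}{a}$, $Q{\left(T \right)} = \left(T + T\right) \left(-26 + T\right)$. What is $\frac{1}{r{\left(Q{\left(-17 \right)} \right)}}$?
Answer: $- \frac{1462}{77} \approx -18.987$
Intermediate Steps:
$Q{\left(T \right)} = 2 T \left(-26 + T\right)$
$\frac{1}{r{\left(Q{\left(-17 \right)} \right)}} = \frac{1}{\left(-77\right) \frac{1}{2 \left(-17\right) \left(-26 - 17\right)}} = \frac{1}{\left(-77\right) \frac{1}{2 \left(-17\right) \left(-43\right)}} = \frac{1}{\left(-77\right) \frac{1}{1462}} = \frac{1}{- \frac{77}{1462}} = - \frac{1462}{77}$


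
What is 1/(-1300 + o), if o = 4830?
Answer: 1/3530 ≈ 0.00028329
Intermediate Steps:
1/(-1300 + o) = 1/(-1300 + 4830) = 1/3530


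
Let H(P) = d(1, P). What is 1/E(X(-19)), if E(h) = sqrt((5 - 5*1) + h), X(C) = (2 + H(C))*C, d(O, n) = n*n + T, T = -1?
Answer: -I*sqrt(6878)/6878 ≈ -0.012058*I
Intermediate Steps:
d(O, n) = -1 + n**2 (d(O, n) = n*n - 1 = n**2 - 1 = -1 + n**2)
H(P) = -1 + P**2
X(C) = C*(1 + C**2) (X(C) = (2 + (-1 + C**2))*C = (1 + C**2)*C = C*(1 + C**2))
E(h) = sqrt(h) (E(h) = sqrt((5 - 5) + h) = sqrt(0 + h) = sqrt(h))
1/E(X(-19)) = 1/(sqrt(-19 + (-19)**3)) = 1/(sqrt(-19 - 6859)) = 1/(sqrt(-6878)) = 1/(I*sqrt(6878)) = -I*sqrt(6878)/6878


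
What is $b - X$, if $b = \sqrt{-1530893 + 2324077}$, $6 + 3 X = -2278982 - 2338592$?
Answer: $\frac{4617580}{3} + 4 \sqrt{49574} \approx 1.5401 \cdot 10^{6}$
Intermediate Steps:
$X = - \frac{4617580}{3}$ ($X = -2 + \frac{-2278982 - 2338592}{3} = -2 + \frac{1}{3} \left(-4617574\right) = -2 - \frac{4617574}{3} = - \frac{4617580}{3} \approx -1.5392 \cdot 10^{6}$)
$b = 4 \sqrt{49574}$ ($b = \sqrt{793184} = 4 \sqrt{49574} \approx 890.61$)
$b - X = 4 \sqrt{49574} - - \frac{4617580}{3} = 4 \sqrt{49574} + \frac{4617580}{3} = \frac{4617580}{3} + 4 \sqrt{49574}$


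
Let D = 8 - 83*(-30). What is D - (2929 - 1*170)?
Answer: -261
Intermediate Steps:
D = 2498 (D = 8 + 2490 = 2498)
D - (2929 - 1*170) = 2498 - (2929 - 1*170) = 2498 - (2929 - 170) = 2498 - 1*2759 = 2498 - 2759 = -261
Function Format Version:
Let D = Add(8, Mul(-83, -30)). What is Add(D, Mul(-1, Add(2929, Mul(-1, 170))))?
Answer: -261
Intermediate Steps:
D = 2498 (D = Add(8, 2490) = 2498)
Add(D, Mul(-1, Add(2929, Mul(-1, 170)))) = Add(2498, Mul(-1, Add(2929, Mul(-1, 170)))) = Add(2498, Mul(-1, Add(2929, -170))) = Add(2498, Mul(-1, 2759)) = Add(2498, -2759) = -261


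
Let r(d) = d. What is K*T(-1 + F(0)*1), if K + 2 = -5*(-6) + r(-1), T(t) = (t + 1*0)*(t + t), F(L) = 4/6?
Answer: 6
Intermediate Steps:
F(L) = 2/3 (F(L) = 4*(1/6) = 2/3)
T(t) = 2*t**2 (T(t) = (t + 0)*(2*t) = t*(2*t) = 2*t**2)
K = 27 (K = -2 + (-5*(-6) - 1) = -2 + (30 - 1) = -2 + 29 = 27)
K*T(-1 + F(0)*1) = 27*(2*(-1 + (2/3)*1)**2) = 27*(2*(-1 + 2/3)**2) = 27*(2*(-1/3)**2) = 27*(2*(1/9)) = 27*(2/9) = 6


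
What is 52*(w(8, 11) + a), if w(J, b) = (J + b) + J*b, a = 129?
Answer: 12272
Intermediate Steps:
w(J, b) = J + b + J*b
52*(w(8, 11) + a) = 52*((8 + 11 + 8*11) + 129) = 52*((8 + 11 + 88) + 129) = 52*(107 + 129) = 52*236 = 12272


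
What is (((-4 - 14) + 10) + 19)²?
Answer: 121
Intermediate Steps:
(((-4 - 14) + 10) + 19)² = ((-18 + 10) + 19)² = (-8 + 19)² = 11² = 121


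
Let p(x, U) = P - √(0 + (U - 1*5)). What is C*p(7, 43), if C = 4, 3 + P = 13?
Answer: 40 - 4*√38 ≈ 15.342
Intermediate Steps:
P = 10 (P = -3 + 13 = 10)
p(x, U) = 10 - √(-5 + U) (p(x, U) = 10 - √(0 + (U - 1*5)) = 10 - √(0 + (U - 5)) = 10 - √(0 + (-5 + U)) = 10 - √(-5 + U))
C*p(7, 43) = 4*(10 - √(-5 + 43)) = 4*(10 - √38) = 40 - 4*√38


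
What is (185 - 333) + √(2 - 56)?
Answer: -148 + 3*I*√6 ≈ -148.0 + 7.3485*I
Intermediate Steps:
(185 - 333) + √(2 - 56) = -148 + √(-54) = -148 + 3*I*√6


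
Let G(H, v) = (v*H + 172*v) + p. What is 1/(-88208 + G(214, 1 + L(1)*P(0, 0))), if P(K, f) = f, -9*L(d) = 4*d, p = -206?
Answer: -1/88028 ≈ -1.1360e-5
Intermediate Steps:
L(d) = -4*d/9
G(H, v) = -206 + 172*v + H*v (G(H, v) = (v*H + 172*v) - 206 = (H*v + 172*v) - 206 = (172*v + H*v) - 206 = -206 + 172*v + H*v)
1/(-88208 + G(214, 1 + L(1)*P(0, 0))) = 1/(-88208 + (-206 + 172*(1 - 4/9*1*0) + 214*(1 - 4/9*1*0))) = 1/(-88208 + (-206 + 172*(1 - 4/9*0) + 214*(1 - 4/9*0))) = 1/(-88208 + (-206 + 172*(1 + 0) + 214*(1 + 0))) = 1/(-88208 + (-206 + 172*1 + 214*1)) = 1/(-88208 + (-206 + 172 + 214)) = 1/(-88208 + 180) = 1/(-88028) = -1/88028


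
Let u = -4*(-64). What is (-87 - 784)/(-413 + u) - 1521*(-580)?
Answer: 138503131/157 ≈ 8.8219e+5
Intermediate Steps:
u = 256
(-87 - 784)/(-413 + u) - 1521*(-580) = (-87 - 784)/(-413 + 256) - 1521*(-580) = -871/(-157) + 882180 = -871*(-1/157) + 882180 = 871/157 + 882180 = 138503131/157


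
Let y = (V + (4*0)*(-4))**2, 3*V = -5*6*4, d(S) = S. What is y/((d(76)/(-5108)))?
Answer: -2043200/19 ≈ -1.0754e+5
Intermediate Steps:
V = -40 (V = (-5*6*4)/3 = (-30*4)/3 = (1/3)*(-120) = -40)
y = 1600 (y = (-40 + (4*0)*(-4))**2 = (-40 + 0*(-4))**2 = (-40 + 0)**2 = (-40)**2 = 1600)
y/((d(76)/(-5108))) = 1600/((76/(-5108))) = 1600/((76*(-1/5108))) = 1600/(-19/1277) = 1600*(-1277/19) = -2043200/19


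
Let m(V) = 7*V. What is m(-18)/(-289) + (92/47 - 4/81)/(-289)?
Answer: 472418/1100223 ≈ 0.42938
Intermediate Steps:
m(-18)/(-289) + (92/47 - 4/81)/(-289) = (7*(-18))/(-289) + (92/47 - 4/81)/(-289) = -126*(-1/289) + (92*(1/47) - 4*1/81)*(-1/289) = 126/289 + (92/47 - 4/81)*(-1/289) = 126/289 + (7264/3807)*(-1/289) = 126/289 - 7264/1100223 = 472418/1100223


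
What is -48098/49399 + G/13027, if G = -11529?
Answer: -170870531/91931539 ≈ -1.8587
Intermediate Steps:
-48098/49399 + G/13027 = -48098/49399 - 11529/13027 = -48098*1/49399 - 11529*1/13027 = -48098/49399 - 1647/1861 = -170870531/91931539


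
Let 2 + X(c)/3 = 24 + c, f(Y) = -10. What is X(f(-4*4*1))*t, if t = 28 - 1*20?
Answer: 288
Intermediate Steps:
X(c) = 66 + 3*c (X(c) = -6 + 3*(24 + c) = -6 + (72 + 3*c) = 66 + 3*c)
t = 8 (t = 28 - 20 = 8)
X(f(-4*4*1))*t = (66 + 3*(-10))*8 = (66 - 30)*8 = 36*8 = 288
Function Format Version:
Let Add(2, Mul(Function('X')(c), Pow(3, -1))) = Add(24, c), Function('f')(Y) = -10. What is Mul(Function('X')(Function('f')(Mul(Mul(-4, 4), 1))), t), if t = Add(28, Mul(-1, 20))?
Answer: 288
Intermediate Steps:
Function('X')(c) = Add(66, Mul(3, c)) (Function('X')(c) = Add(-6, Mul(3, Add(24, c))) = Add(-6, Add(72, Mul(3, c))) = Add(66, Mul(3, c)))
t = 8 (t = Add(28, -20) = 8)
Mul(Function('X')(Function('f')(Mul(Mul(-4, 4), 1))), t) = Mul(Add(66, Mul(3, -10)), 8) = Mul(Add(66, -30), 8) = Mul(36, 8) = 288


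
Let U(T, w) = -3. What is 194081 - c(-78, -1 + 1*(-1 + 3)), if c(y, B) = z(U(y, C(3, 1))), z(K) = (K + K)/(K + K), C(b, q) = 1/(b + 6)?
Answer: 194080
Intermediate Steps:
C(b, q) = 1/(6 + b)
z(K) = 1 (z(K) = (2*K)/((2*K)) = (2*K)*(1/(2*K)) = 1)
c(y, B) = 1
194081 - c(-78, -1 + 1*(-1 + 3)) = 194081 - 1*1 = 194081 - 1 = 194080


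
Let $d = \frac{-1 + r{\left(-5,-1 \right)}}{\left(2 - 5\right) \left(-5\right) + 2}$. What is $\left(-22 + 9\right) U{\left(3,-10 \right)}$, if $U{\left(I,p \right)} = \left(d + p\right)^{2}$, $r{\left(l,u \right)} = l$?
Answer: $- \frac{402688}{289} \approx -1393.4$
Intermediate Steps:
$d = - \frac{6}{17}$ ($d = \frac{-1 - 5}{\left(2 - 5\right) \left(-5\right) + 2} = - \frac{6}{\left(-3\right) \left(-5\right) + 2} = - \frac{6}{15 + 2} = - \frac{6}{17} \approx -0.35294$)
$U{\left(I,p \right)} = \left(- \frac{6}{17} + p\right)^{2}$
$\left(-22 + 9\right) U{\left(3,-10 \right)} = \left(-22 + 9\right) \frac{\left(-6 + 17 \left(-10\right)\right)^{2}}{289} = - 13 \frac{\left(-6 - 170\right)^{2}}{289} = - 13 \frac{\left(-176\right)^{2}}{289} = - 13 \cdot \frac{1}{289} \cdot 30976 = \left(-13\right) \frac{30976}{289} = - \frac{402688}{289}$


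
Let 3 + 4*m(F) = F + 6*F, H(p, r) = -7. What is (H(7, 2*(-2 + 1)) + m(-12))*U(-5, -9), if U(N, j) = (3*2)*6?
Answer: -1035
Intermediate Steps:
m(F) = -¾ + 7*F/4 (m(F) = -¾ + (F + 6*F)/4 = -¾ + (7*F)/4 = -¾ + 7*F/4)
U(N, j) = 36 (U(N, j) = 6*6 = 36)
(H(7, 2*(-2 + 1)) + m(-12))*U(-5, -9) = (-7 + (-¾ + (7/4)*(-12)))*36 = (-7 + (-¾ - 21))*36 = (-7 - 87/4)*36 = -115/4*36 = -1035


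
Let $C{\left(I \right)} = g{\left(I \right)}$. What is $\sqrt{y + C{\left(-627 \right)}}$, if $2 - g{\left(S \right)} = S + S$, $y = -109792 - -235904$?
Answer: $6 \sqrt{3538} \approx 356.89$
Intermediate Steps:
$y = 126112$ ($y = -109792 + 235904 = 126112$)
$g{\left(S \right)} = 2 - 2 S$ ($g{\left(S \right)} = 2 - \left(S + S\right) = 2 - 2 S$)
$C{\left(I \right)} = 2 - 2 I$
$\sqrt{y + C{\left(-627 \right)}} = \sqrt{126112 + \left(2 - -1254\right)} = \sqrt{126112 + \left(2 + 1254\right)} = \sqrt{126112 + 1256} = \sqrt{127368} = 6 \sqrt{3538}$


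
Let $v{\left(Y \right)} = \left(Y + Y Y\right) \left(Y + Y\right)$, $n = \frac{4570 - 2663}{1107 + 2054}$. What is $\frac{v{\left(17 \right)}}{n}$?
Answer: $\frac{32887044}{1907} \approx 17245.0$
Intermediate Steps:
$n = \frac{1907}{3161} \approx 0.60329$
$v{\left(Y \right)} = 2 Y \left(Y + Y^{2}\right)$ ($v{\left(Y \right)} = \left(Y + Y^{2}\right) 2 Y = 2 Y \left(Y + Y^{2}\right)$)
$\frac{v{\left(17 \right)}}{n} = \frac{2 \cdot 17^{2} \left(1 + 17\right)}{\frac{1907}{3161}} = 2 \cdot 289 \cdot 18 \cdot \frac{3161}{1907} = 10404 \cdot \frac{3161}{1907} = \frac{32887044}{1907}$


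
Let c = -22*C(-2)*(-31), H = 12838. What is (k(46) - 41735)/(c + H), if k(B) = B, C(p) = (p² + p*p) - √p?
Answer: -381329283/167800342 - 14215949*I*√2/167800342 ≈ -2.2725 - 0.11981*I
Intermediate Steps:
C(p) = -√p + 2*p² (C(p) = (p² + p²) - √p = 2*p² - √p = -√p + 2*p²)
c = 5456 - 682*I*√2 (c = -22*(-√(-2) + 2*(-2)²)*(-31) = -22*(-I*√2 + 2*4)*(-31) = -22*(-I*√2 + 8)*(-31) = -22*(8 - I*√2)*(-31) = (-176 + 22*I*√2)*(-31) = 5456 - 682*I*√2 ≈ 5456.0 - 964.49*I)
(k(46) - 41735)/(c + H) = (46 - 41735)/((5456 - 682*I*√2) + 12838) = -41689/(18294 - 682*I*√2)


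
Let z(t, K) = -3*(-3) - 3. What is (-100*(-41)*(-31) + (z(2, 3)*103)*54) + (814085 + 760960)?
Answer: 1481317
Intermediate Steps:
z(t, K) = 6 (z(t, K) = 9 - 3 = 6)
(-100*(-41)*(-31) + (z(2, 3)*103)*54) + (814085 + 760960) = (-100*(-41)*(-31) + (6*103)*54) + (814085 + 760960) = (4100*(-31) + 618*54) + 1575045 = (-127100 + 33372) + 1575045 = -93728 + 1575045 = 1481317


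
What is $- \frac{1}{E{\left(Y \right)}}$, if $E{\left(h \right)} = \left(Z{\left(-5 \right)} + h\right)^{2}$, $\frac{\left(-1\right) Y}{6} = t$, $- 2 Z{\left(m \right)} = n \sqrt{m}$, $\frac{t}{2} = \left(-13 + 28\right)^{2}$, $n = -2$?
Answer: $- \frac{1}{\left(2700 - i \sqrt{5}\right)^{2}} \approx -1.3717 \cdot 10^{-7} - 2.2721 \cdot 10^{-10} i$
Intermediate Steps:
$t = 450$ ($t = 2 \left(-13 + 28\right)^{2} = 2 \cdot 15^{2} = 2 \cdot 225 = 450$)
$Z{\left(m \right)} = \sqrt{m}$ ($Z{\left(m \right)} = - \frac{\left(-2\right) \sqrt{m}}{2} = \sqrt{m}$)
$Y = -2700$ ($Y = \left(-6\right) 450 = -2700$)
$E{\left(h \right)} = \left(h + i \sqrt{5}\right)^{2}$ ($E{\left(h \right)} = \left(\sqrt{-5} + h\right)^{2} = \left(i \sqrt{5} + h\right)^{2} = \left(h + i \sqrt{5}\right)^{2}$)
$- \frac{1}{E{\left(Y \right)}} = - \frac{1}{\left(-2700 + i \sqrt{5}\right)^{2}}$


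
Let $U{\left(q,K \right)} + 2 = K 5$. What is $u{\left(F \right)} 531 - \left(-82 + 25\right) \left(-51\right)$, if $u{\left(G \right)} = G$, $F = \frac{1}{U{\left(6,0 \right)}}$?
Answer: $- \frac{6345}{2} \approx -3172.5$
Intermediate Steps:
$U{\left(q,K \right)} = -2 + 5 K$ ($U{\left(q,K \right)} = -2 + K 5 = -2 + 5 K$)
$F = - \frac{1}{2}$ ($F = \frac{1}{-2 + 5 \cdot 0} = \frac{1}{-2 + 0} = \frac{1}{-2} = - \frac{1}{2} \approx -0.5$)
$u{\left(F \right)} 531 - \left(-82 + 25\right) \left(-51\right) = \left(- \frac{1}{2}\right) 531 - \left(-82 + 25\right) \left(-51\right) = - \frac{531}{2} - \left(-57\right) \left(-51\right) = - \frac{531}{2} - 2907 = - \frac{6345}{2}$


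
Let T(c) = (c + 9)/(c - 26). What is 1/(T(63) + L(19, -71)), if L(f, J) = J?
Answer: -37/2555 ≈ -0.014481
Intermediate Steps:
T(c) = (9 + c)/(-26 + c)
1/(T(63) + L(19, -71)) = 1/((9 + 63)/(-26 + 63) - 71) = 1/(72/37 - 71) = 1/(-2555/37) = -37/2555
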